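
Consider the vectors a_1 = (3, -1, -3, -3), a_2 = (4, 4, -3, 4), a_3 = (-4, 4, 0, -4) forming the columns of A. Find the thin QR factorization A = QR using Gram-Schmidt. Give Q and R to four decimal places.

q_1 = a_1/‖a_1‖ = (3, -1, -3, -3)/5.2915 = (0.5669, -0.1890, -0.5669, -0.5669).
r_{12} = q_1·a_2 = 0.9449.
u_2 = a_2 − 0.9449·q_1 = (3.4643, 4.1786, -2.4643, 4.5357).
‖u_2‖ = 7.4905, so q_2 = (0.4625, 0.5579, -0.3290, 0.6055).
r_{13} = q_1·a_3 = -0.7559; r_{23} = q_2·a_3 = -2.0407.
u_3 = a_3 + 0.7559·q_1 + 2.0407·q_2 = (-2.6276, 4.9955, -1.0999, -3.1929).
‖u_3‖ = 6.5775, so q_3 = (-0.3995, 0.7595, -0.1672, -0.4854).

Q = [[0.5669, 0.4625, -0.3995], [-0.1890, 0.5579, 0.7595], [-0.5669, -0.3290, -0.1672], [-0.5669, 0.6055, -0.4854]], R = [[5.2915, 0.9449, -0.7559], [0.0000, 7.4905, -2.0407], [0.0000, 0.0000, 6.5775]]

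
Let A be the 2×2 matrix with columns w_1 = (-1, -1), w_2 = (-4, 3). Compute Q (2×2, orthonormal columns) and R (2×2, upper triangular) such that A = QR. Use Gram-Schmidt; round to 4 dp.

e_1 = w_1/‖w_1‖ = (-1, -1)/1.4142 = (-0.7071, -0.7071).
r_{12} = e_1·w_2 = 0.7071.
u_2 = w_2 − 0.7071·e_1 = (-3.5000, 3.5000).
‖u_2‖ = 4.9497, so e_2 = (-0.7071, 0.7071).

Q = [[-0.7071, -0.7071], [-0.7071, 0.7071]], R = [[1.4142, 0.7071], [0.0000, 4.9497]]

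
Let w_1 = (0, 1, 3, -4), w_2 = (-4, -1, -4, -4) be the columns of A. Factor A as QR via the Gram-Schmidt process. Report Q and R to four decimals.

Q = [[0.0000, -0.5735], [0.1961, -0.1599], [0.5883, -0.6231], [-0.7845, -0.5073]], R = [[5.0990, 0.5883], [0.0000, 6.9752]]

e_1 = w_1/‖w_1‖ = (0, 1, 3, -4)/5.0990 = (0.0000, 0.1961, 0.5883, -0.7845).
r_{12} = e_1·w_2 = 0.5883.
u_2 = w_2 − 0.5883·e_1 = (-4.0000, -1.1154, -4.3462, -3.5385).
‖u_2‖ = 6.9752, so e_2 = (-0.5735, -0.1599, -0.6231, -0.5073).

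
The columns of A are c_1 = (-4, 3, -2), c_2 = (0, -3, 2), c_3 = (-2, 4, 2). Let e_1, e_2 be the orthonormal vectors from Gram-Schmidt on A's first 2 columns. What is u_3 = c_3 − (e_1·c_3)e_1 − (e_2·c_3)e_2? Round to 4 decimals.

c_1 = (-4, 3, -2); ‖c_1‖ = 5.3852, so e_1 = (-0.7428, 0.5571, -0.3714).
e_1·c_2 = (-0.7428)·0 + 0.5571·(-3) + (-0.3714)·2 = -2.4140.
u_2 = c_2 + 2.4140·e_1 = (-1.7931, -1.6552, 1.1034).
‖u_2‖ = 2.6781, so e_2 = (-0.6695, -0.6180, 0.4120).
e_1·c_3 = (-0.7428)·(-2) + 0.5571·4 + (-0.3714)·2 = 2.9711; e_2·c_3 = (-0.6695)·(-2) + (-0.6180)·4 + 0.4120·2 = -0.3090.
u_3 = c_3 − 2.9711·e_1 + 0.3090·e_2 = (0.0000, 2.1538, 3.2308).

u_3 = (0.0000, 2.1538, 3.2308)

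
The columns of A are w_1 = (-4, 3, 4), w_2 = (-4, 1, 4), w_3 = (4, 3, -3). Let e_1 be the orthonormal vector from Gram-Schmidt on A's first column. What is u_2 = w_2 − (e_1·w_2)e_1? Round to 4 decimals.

w_1 = (-4, 3, 4); ‖w_1‖ = 6.4031, so e_1 = (-0.6247, 0.4685, 0.6247).
e_1·w_2 = (-0.6247)·(-4) + 0.4685·1 + 0.6247·4 = 5.4661.
u_2 = w_2 − 5.4661·e_1 = (-0.5854, -1.5610, 0.5854).

u_2 = (-0.5854, -1.5610, 0.5854)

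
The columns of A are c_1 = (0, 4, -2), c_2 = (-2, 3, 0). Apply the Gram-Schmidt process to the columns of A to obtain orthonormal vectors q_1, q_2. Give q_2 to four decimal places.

c_1 = (0, 4, -2); ‖c_1‖ = 4.4721, so q_1 = (0.0000, 0.8944, -0.4472).
q_1·c_2 = 0.0000·(-2) + 0.8944·3 + (-0.4472)·0 = 2.6833.
u_2 = c_2 − 2.6833·q_1 = (-2.0000, 0.6000, 1.2000).
‖u_2‖ = 2.4083, so q_2 = (-0.8305, 0.2491, 0.4983).

q_2 = (-0.8305, 0.2491, 0.4983)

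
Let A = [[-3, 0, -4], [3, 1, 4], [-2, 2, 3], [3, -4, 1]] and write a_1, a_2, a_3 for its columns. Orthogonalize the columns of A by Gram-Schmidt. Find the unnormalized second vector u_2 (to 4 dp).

u_2 = (-1.2581, 2.2581, 1.1613, -2.7419)

e_1 = a_1/‖a_1‖ = (-3, 3, -2, 3)/5.5678 = (-0.5388, 0.5388, -0.3592, 0.5388).
r_{12} = e_1·a_2 = -2.3349.
u_2 = a_2 + 2.3349·e_1 = (-1.2581, 2.2581, 1.1613, -2.7419).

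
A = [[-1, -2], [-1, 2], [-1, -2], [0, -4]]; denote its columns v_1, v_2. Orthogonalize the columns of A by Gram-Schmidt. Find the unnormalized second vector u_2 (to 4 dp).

v_1 = (-1, -1, -1, 0); ‖v_1‖ = 1.7321, so q_1 = (-0.5774, -0.5774, -0.5774, 0.0000).
q_1·v_2 = (-0.5774)·(-2) + (-0.5774)·2 + (-0.5774)·(-2) + 0.0000·(-4) = 1.1547.
u_2 = v_2 − 1.1547·q_1 = (-1.3333, 2.6667, -1.3333, -4.0000).

u_2 = (-1.3333, 2.6667, -1.3333, -4.0000)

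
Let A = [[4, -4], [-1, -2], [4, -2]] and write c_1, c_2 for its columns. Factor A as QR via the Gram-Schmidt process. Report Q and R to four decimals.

e_1 = c_1/‖c_1‖ = (4, -1, 4)/5.7446 = (0.6963, -0.1741, 0.6963).
r_{12} = e_1·c_2 = -3.8297.
u_2 = c_2 + 3.8297·e_1 = (-1.3333, -2.6667, 0.6667).
‖u_2‖ = 3.0551, so e_2 = (-0.4364, -0.8729, 0.2182).

Q = [[0.6963, -0.4364], [-0.1741, -0.8729], [0.6963, 0.2182]], R = [[5.7446, -3.8297], [0.0000, 3.0551]]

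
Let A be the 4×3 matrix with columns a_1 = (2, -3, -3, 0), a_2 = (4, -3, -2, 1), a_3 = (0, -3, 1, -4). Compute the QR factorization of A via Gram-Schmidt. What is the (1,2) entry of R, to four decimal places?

a_1 = (2, -3, -3, 0); ‖a_1‖ = 4.6904, so q_1 = (0.4264, -0.6396, -0.6396, 0.0000).
r_{12} = q_1·a_2 = 4.9036.

r_{12} = 4.9036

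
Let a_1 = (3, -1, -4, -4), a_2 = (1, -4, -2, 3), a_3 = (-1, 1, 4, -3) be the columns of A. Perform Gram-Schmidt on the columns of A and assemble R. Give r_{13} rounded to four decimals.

a_1 = (3, -1, -4, -4); ‖a_1‖ = 6.4807, so q_1 = (0.4629, -0.1543, -0.6172, -0.6172).
r_{13} = q_1·a_3 = -1.2344.

r_{13} = -1.2344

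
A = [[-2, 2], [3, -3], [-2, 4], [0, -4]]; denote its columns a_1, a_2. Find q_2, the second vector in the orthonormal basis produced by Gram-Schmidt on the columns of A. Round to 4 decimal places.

q_2 = (-0.1078, 0.1617, 0.3503, -0.9162)

a_1 = (-2, 3, -2, 0); ‖a_1‖ = 4.1231, so q_1 = (-0.4851, 0.7276, -0.4851, 0.0000).
q_1·a_2 = (-0.4851)·2 + 0.7276·(-3) + (-0.4851)·4 + 0.0000·(-4) = -5.0932.
u_2 = a_2 + 5.0932·q_1 = (-0.4706, 0.7059, 1.5294, -4.0000).
‖u_2‖ = 4.3656, so q_2 = (-0.1078, 0.1617, 0.3503, -0.9162).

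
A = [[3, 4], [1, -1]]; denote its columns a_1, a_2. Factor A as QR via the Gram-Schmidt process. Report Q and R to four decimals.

Q = [[0.9487, 0.3162], [0.3162, -0.9487]], R = [[3.1623, 3.4785], [0.0000, 2.2136]]

a_1 = (3, 1); ‖a_1‖ = 3.1623, so q_1 = (0.9487, 0.3162).
q_1·a_2 = 0.9487·4 + 0.3162·(-1) = 3.4785.
u_2 = a_2 − 3.4785·q_1 = (0.7000, -2.1000).
‖u_2‖ = 2.2136, so q_2 = (0.3162, -0.9487).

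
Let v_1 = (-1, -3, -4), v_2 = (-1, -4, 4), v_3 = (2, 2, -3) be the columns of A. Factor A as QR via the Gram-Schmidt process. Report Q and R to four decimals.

v_1 = (-1, -3, -4); ‖v_1‖ = 5.0990, so e_1 = (-0.1961, -0.5883, -0.7845).
e_1·v_2 = (-0.1961)·(-1) + (-0.5883)·(-4) + (-0.7845)·4 = -0.5883.
u_2 = v_2 + 0.5883·e_1 = (-1.1154, -4.3462, 3.5385).
‖u_2‖ = 5.7144, so e_2 = (-0.1952, -0.7606, 0.6192).
e_1·v_3 = (-0.1961)·2 + (-0.5883)·2 + (-0.7845)·(-3) = 0.7845; e_2·v_3 = (-0.1952)·2 + (-0.7606)·2 + 0.6192·(-3) = -3.7692.
u_3 = v_3 − 0.7845·e_1 + 3.7692·e_2 = (1.4181, -0.4052, -0.0506).
‖u_3‖ = 1.4758, so e_3 = (0.9610, -0.2746, -0.0343).

Q = [[-0.1961, -0.1952, 0.9610], [-0.5883, -0.7606, -0.2746], [-0.7845, 0.6192, -0.0343]], R = [[5.0990, -0.5883, 0.7845], [0.0000, 5.7144, -3.7692], [0.0000, 0.0000, 1.4758]]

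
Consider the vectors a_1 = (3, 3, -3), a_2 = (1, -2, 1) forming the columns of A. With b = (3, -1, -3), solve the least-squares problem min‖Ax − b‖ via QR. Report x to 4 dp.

x = (0.8095, 1.1429)

e_1 = a_1/‖a_1‖ = (3, 3, -3)/5.1962 = (0.5774, 0.5774, -0.5774).
r_{12} = e_1·a_2 = -1.1547.
u_2 = a_2 + 1.1547·e_1 = (1.6667, -1.3333, 0.3333).
‖u_2‖ = 2.1602, so e_2 = (0.7715, -0.6172, 0.1543).
Qᵀb = (2.8868, 2.4689).
Back-substitute: x_2 = 2.4689/2.1602 = 1.1429.
x_1 = (2.8868 + 1.1547·1.1429)/5.1962 = 0.8095.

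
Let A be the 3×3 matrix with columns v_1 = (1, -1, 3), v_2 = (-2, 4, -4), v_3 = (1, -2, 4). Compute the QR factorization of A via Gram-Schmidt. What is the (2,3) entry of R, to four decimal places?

r_{23} = -0.5685

v_1 = (1, -1, 3); ‖v_1‖ = 3.3166, so q_1 = (0.3015, -0.3015, 0.9045).
q_1·v_2 = 0.3015·(-2) + (-0.3015)·4 + 0.9045·(-4) = -5.4272.
u_2 = v_2 + 5.4272·q_1 = (-0.3636, 2.3636, 0.9091).
‖u_2‖ = 2.5584, so q_2 = (-0.1421, 0.9239, 0.3553).
r_{23} = q_2·v_3 = -0.5685.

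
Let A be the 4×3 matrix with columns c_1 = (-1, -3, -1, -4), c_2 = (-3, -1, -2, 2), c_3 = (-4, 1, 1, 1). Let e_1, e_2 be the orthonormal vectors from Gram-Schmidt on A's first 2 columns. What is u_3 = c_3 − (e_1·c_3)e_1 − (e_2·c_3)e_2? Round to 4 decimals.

u_3 = (-2.3148, 1.1667, 2.0741, -0.8148)

c_1 = (-1, -3, -1, -4); ‖c_1‖ = 5.1962, so e_1 = (-0.1925, -0.5774, -0.1925, -0.7698).
e_1·c_2 = (-0.1925)·(-3) + (-0.5774)·(-1) + (-0.1925)·(-2) + (-0.7698)·2 = 0.0000.
u_2 = c_2 + 0.0000·e_1 = (-3.0000, -1.0000, -2.0000, 2.0000).
‖u_2‖ = 4.2426, so e_2 = (-0.7071, -0.2357, -0.4714, 0.4714).
e_1·c_3 = (-0.1925)·(-4) + (-0.5774)·1 + (-0.1925)·1 + (-0.7698)·1 = -0.7698; e_2·c_3 = (-0.7071)·(-4) + (-0.2357)·1 + (-0.4714)·1 + 0.4714·1 = 2.5927.
u_3 = c_3 + 0.7698·e_1 − 2.5927·e_2 = (-2.3148, 1.1667, 2.0741, -0.8148).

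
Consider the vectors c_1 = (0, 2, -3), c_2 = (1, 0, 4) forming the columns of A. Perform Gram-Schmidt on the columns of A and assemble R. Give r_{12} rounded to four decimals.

c_1 = (0, 2, -3); ‖c_1‖ = 3.6056, so q_1 = (0.0000, 0.5547, -0.8321).
r_{12} = q_1·c_2 = -3.3282.

r_{12} = -3.3282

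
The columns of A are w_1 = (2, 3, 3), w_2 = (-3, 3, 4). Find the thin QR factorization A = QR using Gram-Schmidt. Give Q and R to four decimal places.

w_1 = (2, 3, 3); ‖w_1‖ = 4.6904, so q_1 = (0.4264, 0.6396, 0.6396).
q_1·w_2 = 0.4264·(-3) + 0.6396·3 + 0.6396·4 = 3.1980.
u_2 = w_2 − 3.1980·q_1 = (-4.3636, 0.9545, 1.9545).
‖u_2‖ = 4.8757, so q_2 = (-0.8950, 0.1958, 0.4009).

Q = [[0.4264, -0.8950], [0.6396, 0.1958], [0.6396, 0.4009]], R = [[4.6904, 3.1980], [0.0000, 4.8757]]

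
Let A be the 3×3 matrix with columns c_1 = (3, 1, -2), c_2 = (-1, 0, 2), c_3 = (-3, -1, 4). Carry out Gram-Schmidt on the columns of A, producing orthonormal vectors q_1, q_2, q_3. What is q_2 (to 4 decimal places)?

q_2 = (0.4082, 0.4082, 0.8165)

q_1 = c_1/‖c_1‖ = (3, 1, -2)/3.7417 = (0.8018, 0.2673, -0.5345).
r_{12} = q_1·c_2 = -1.8708.
u_2 = c_2 + 1.8708·q_1 = (0.5000, 0.5000, 1.0000).
‖u_2‖ = 1.2247, so q_2 = (0.4082, 0.4082, 0.8165).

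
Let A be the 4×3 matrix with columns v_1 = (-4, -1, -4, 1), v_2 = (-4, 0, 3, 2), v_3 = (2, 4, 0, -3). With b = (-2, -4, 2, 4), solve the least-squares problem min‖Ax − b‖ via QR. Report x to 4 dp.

x = (-0.3128, 0.2771, -1.1314)

v_1 = (-4, -1, -4, 1); ‖v_1‖ = 5.8310, so q_1 = (-0.6860, -0.1715, -0.6860, 0.1715).
q_1·v_2 = (-0.6860)·(-4) + (-0.1715)·0 + (-0.6860)·3 + 0.1715·2 = 1.0290.
u_2 = v_2 − 1.0290·q_1 = (-3.2941, 0.1765, 3.7059, 1.8235).
‖u_2‖ = 5.2859, so q_2 = (-0.6232, 0.0334, 0.7011, 0.3450).
q_1·v_3 = (-0.6860)·2 + (-0.1715)·4 + (-0.6860)·0 + 0.1715·(-3) = -2.5725; q_2·v_3 = (-0.6232)·2 + 0.0334·4 + 0.7011·0 + 0.3450·(-3) = -2.1478.
u_3 = v_3 + 2.5725·q_1 + 2.1478·q_2 = (-1.1032, 3.6305, -0.2589, -1.8179).
‖u_3‖ = 4.2154, so q_3 = (-0.2617, 0.8613, -0.0614, -0.4313).
Qᵀb = (1.3720, 3.8949, -4.7695).
Back-substitute: x_3 = -4.7695/4.2154 = -1.1314.
x_2 = (3.8949 + 2.1478·(-1.1314))/5.2859 = 0.2771.
x_1 = (1.3720 − 1.0290·0.2771 + 2.5725·(-1.1314))/5.8310 = -0.3128.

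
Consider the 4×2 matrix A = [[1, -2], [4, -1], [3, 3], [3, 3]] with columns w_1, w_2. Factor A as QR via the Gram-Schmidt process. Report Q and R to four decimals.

Q = [[0.1690, -0.5391], [0.6761, -0.5457], [0.5071, 0.4536], [0.5071, 0.4536]], R = [[5.9161, 2.0284], [0.0000, 4.3458]]

w_1 = (1, 4, 3, 3); ‖w_1‖ = 5.9161, so e_1 = (0.1690, 0.6761, 0.5071, 0.5071).
e_1·w_2 = 0.1690·(-2) + 0.6761·(-1) + 0.5071·3 + 0.5071·3 = 2.0284.
u_2 = w_2 − 2.0284·e_1 = (-2.3429, -2.3714, 1.9714, 1.9714).
‖u_2‖ = 4.3458, so e_2 = (-0.5391, -0.5457, 0.4536, 0.4536).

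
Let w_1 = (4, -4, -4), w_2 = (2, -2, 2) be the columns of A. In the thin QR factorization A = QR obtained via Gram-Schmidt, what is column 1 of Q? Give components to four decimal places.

e_1 = (0.5774, -0.5774, -0.5774)

e_1 = w_1/‖w_1‖ = (4, -4, -4)/6.9282 = (0.5774, -0.5774, -0.5774).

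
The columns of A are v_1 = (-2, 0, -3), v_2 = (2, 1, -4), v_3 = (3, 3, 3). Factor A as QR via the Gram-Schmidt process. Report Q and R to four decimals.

Q = [[-0.5547, 0.8058, -0.2075], [0.0000, 0.2494, 0.9684], [-0.8321, -0.5372, 0.1383]], R = [[3.6056, 2.2188, -4.1603], [0.0000, 4.0096, 1.5540], [0.0000, 0.0000, 2.6977]]

q_1 = v_1/‖v_1‖ = (-2, 0, -3)/3.6056 = (-0.5547, 0.0000, -0.8321).
r_{12} = q_1·v_2 = 2.2188.
u_2 = v_2 − 2.2188·q_1 = (3.2308, 1.0000, -2.1538).
‖u_2‖ = 4.0096, so q_2 = (0.8058, 0.2494, -0.5372).
r_{13} = q_1·v_3 = -4.1603; r_{23} = q_2·v_3 = 1.5540.
u_3 = v_3 + 4.1603·q_1 − 1.5540·q_2 = (-0.5598, 2.6124, 0.3732).
‖u_3‖ = 2.6977, so q_3 = (-0.2075, 0.9684, 0.1383).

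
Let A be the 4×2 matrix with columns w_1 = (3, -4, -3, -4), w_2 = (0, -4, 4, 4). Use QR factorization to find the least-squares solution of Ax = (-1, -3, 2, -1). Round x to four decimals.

e_1 = w_1/‖w_1‖ = (3, -4, -3, -4)/7.0711 = (0.4243, -0.5657, -0.4243, -0.5657).
r_{12} = e_1·w_2 = -1.6971.
u_2 = w_2 + 1.6971·e_1 = (0.7200, -4.9600, 3.2800, 3.0400).
‖u_2‖ = 6.7171, so e_2 = (0.1072, -0.7384, 0.4883, 0.4526).
Qᵀb = (0.9899, 2.6321).
Back-substitute: x_2 = 2.6321/6.7171 = 0.3918.
x_1 = (0.9899 + 1.6971·0.3918)/7.0711 = 0.2340.

x = (0.2340, 0.3918)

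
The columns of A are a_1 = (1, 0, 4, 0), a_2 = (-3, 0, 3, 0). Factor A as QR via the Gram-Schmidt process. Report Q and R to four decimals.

Q = [[0.2425, -0.9701], [0.0000, 0.0000], [0.9701, 0.2425], [0.0000, 0.0000]], R = [[4.1231, 2.1828], [0.0000, 3.6380]]

q_1 = a_1/‖a_1‖ = (1, 0, 4, 0)/4.1231 = (0.2425, 0.0000, 0.9701, 0.0000).
r_{12} = q_1·a_2 = 2.1828.
u_2 = a_2 − 2.1828·q_1 = (-3.5294, 0.0000, 0.8824, 0.0000).
‖u_2‖ = 3.6380, so q_2 = (-0.9701, 0.0000, 0.2425, 0.0000).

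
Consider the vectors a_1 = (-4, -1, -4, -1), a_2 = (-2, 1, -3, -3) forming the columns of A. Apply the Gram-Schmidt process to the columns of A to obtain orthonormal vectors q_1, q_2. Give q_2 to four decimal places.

q_1 = a_1/‖a_1‖ = (-4, -1, -4, -1)/5.8310 = (-0.6860, -0.1715, -0.6860, -0.1715).
r_{12} = q_1·a_2 = 3.7730.
u_2 = a_2 − 3.7730·q_1 = (0.5882, 1.6471, -0.4118, -2.3529).
‖u_2‖ = 2.9605, so q_2 = (0.1987, 0.5563, -0.1391, -0.7948).

q_2 = (0.1987, 0.5563, -0.1391, -0.7948)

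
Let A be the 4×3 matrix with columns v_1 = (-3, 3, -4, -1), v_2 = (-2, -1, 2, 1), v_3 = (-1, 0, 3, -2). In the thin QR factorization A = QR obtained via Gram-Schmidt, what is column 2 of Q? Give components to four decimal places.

q_2 = (-0.8394, -0.1622, 0.4388, 0.2766)

q_1 = v_1/‖v_1‖ = (-3, 3, -4, -1)/5.9161 = (-0.5071, 0.5071, -0.6761, -0.1690).
r_{12} = q_1·v_2 = -1.0142.
u_2 = v_2 + 1.0142·q_1 = (-2.5143, -0.4857, 1.3143, 0.8286).
‖u_2‖ = 2.9952, so q_2 = (-0.8394, -0.1622, 0.4388, 0.2766).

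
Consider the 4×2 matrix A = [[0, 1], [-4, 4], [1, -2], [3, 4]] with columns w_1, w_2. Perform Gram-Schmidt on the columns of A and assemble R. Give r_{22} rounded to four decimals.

r_{22} = 5.9679

q_1 = w_1/‖w_1‖ = (0, -4, 1, 3)/5.0990 = (0.0000, -0.7845, 0.1961, 0.5883).
r_{12} = q_1·w_2 = -1.1767.
u_2 = w_2 + 1.1767·q_1 = (1.0000, 3.0769, -1.7692, 4.6923).
r_{22} = ‖u_2‖ = 5.9679.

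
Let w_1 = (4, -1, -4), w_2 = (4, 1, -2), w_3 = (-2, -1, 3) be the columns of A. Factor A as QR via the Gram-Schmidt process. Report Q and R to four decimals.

Q = [[0.6963, 0.5437, 0.4685], [-0.1741, 0.7612, -0.6247], [-0.6963, 0.3534, 0.6247]], R = [[5.7446, 4.0038, -3.3075], [0.0000, 2.2293, -0.7884], [0.0000, 0.0000, 1.5617]]

w_1 = (4, -1, -4); ‖w_1‖ = 5.7446, so q_1 = (0.6963, -0.1741, -0.6963).
q_1·w_2 = 0.6963·4 + (-0.1741)·1 + (-0.6963)·(-2) = 4.0038.
u_2 = w_2 − 4.0038·q_1 = (1.2121, 1.6970, 0.7879).
‖u_2‖ = 2.2293, so q_2 = (0.5437, 0.7612, 0.3534).
q_1·w_3 = 0.6963·(-2) + (-0.1741)·(-1) + (-0.6963)·3 = -3.3075; q_2·w_3 = 0.5437·(-2) + 0.7612·(-1) + 0.3534·3 = -0.7884.
u_3 = w_3 + 3.3075·q_1 + 0.7884·q_2 = (0.7317, -0.9756, 0.9756).
‖u_3‖ = 1.5617, so q_3 = (0.4685, -0.6247, 0.6247).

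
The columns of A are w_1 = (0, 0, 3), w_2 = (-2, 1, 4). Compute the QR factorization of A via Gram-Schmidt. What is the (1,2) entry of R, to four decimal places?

r_{12} = 4.0000

w_1 = (0, 0, 3); ‖w_1‖ = 3.0000, so e_1 = (0.0000, 0.0000, 1.0000).
r_{12} = e_1·w_2 = 4.0000.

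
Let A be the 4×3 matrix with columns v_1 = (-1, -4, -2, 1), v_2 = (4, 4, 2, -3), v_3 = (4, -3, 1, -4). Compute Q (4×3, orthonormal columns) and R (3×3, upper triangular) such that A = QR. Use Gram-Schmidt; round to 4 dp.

Q = [[-0.2132, 0.8050, -0.2694], [-0.8528, -0.2639, -0.4176], [-0.4264, -0.1320, 0.7679], [0.2132, -0.5147, -0.4042]], R = [[4.6904, -5.7564, 0.4264], [0.0000, 3.4444, 5.9386], [0.0000, 0.0000, 2.5596]]

e_1 = v_1/‖v_1‖ = (-1, -4, -2, 1)/4.6904 = (-0.2132, -0.8528, -0.4264, 0.2132).
r_{12} = e_1·v_2 = -5.7564.
u_2 = v_2 + 5.7564·e_1 = (2.7727, -0.9091, -0.4545, -1.7727).
‖u_2‖ = 3.4444, so e_2 = (0.8050, -0.2639, -0.1320, -0.5147).
r_{13} = e_1·v_3 = 0.4264; r_{23} = e_2·v_3 = 5.9386.
u_3 = v_3 − 0.4264·e_1 − 5.9386·e_2 = (-0.6897, -1.0690, 1.9655, -1.0345).
‖u_3‖ = 2.5596, so e_3 = (-0.2694, -0.4176, 0.7679, -0.4042).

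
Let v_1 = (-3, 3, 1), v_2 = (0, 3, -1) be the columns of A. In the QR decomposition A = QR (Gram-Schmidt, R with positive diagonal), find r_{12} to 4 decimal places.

q_1 = v_1/‖v_1‖ = (-3, 3, 1)/4.3589 = (-0.6882, 0.6882, 0.2294).
r_{12} = q_1·v_2 = 1.8353.

r_{12} = 1.8353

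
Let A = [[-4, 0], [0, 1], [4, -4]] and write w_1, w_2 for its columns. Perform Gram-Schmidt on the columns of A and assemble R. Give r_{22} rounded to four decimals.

w_1 = (-4, 0, 4); ‖w_1‖ = 5.6569, so e_1 = (-0.7071, 0.0000, 0.7071).
e_1·w_2 = (-0.7071)·0 + 0.0000·1 + 0.7071·(-4) = -2.8284.
u_2 = w_2 + 2.8284·e_1 = (-2.0000, 1.0000, -2.0000).
r_{22} = ‖u_2‖ = 3.0000.

r_{22} = 3.0000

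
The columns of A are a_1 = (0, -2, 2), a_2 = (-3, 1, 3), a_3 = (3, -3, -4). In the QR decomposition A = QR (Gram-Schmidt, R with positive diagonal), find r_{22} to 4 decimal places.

a_1 = (0, -2, 2); ‖a_1‖ = 2.8284, so q_1 = (0.0000, -0.7071, 0.7071).
q_1·a_2 = 0.0000·(-3) + (-0.7071)·1 + 0.7071·3 = 1.4142.
u_2 = a_2 − 1.4142·q_1 = (-3.0000, 2.0000, 2.0000).
r_{22} = ‖u_2‖ = 4.1231.

r_{22} = 4.1231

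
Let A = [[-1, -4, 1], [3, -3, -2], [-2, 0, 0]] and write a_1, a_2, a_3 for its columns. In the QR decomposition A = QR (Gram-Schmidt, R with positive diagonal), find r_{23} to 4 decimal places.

r_{23} = -0.1038

a_1 = (-1, 3, -2); ‖a_1‖ = 3.7417, so q_1 = (-0.2673, 0.8018, -0.5345).
q_1·a_2 = (-0.2673)·(-4) + 0.8018·(-3) + (-0.5345)·0 = -1.3363.
u_2 = a_2 + 1.3363·q_1 = (-4.3571, -1.9286, -0.7143).
‖u_2‖ = 4.8181, so q_2 = (-0.9043, -0.4003, -0.1482).
r_{23} = q_2·a_3 = -0.1038.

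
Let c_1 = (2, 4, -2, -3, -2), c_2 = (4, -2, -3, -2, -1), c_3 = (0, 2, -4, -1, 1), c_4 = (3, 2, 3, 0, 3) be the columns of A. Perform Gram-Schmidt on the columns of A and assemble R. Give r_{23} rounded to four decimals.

r_{23} = 0.4792

q_1 = c_1/‖c_1‖ = (2, 4, -2, -3, -2)/6.0828 = (0.3288, 0.6576, -0.3288, -0.4932, -0.3288).
r_{12} = q_1·c_2 = 2.3016.
u_2 = c_2 − 2.3016·q_1 = (3.2432, -3.5135, -2.2432, -0.8649, -0.2432).
‖u_2‖ = 5.3575, so q_2 = (0.6054, -0.6558, -0.4187, -0.1614, -0.0454).
r_{23} = q_2·c_3 = 0.4792.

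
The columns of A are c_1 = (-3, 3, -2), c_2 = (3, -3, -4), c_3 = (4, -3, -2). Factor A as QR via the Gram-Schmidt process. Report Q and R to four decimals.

Q = [[-0.6396, 0.3015, 0.7071], [0.6396, -0.3015, 0.7071], [-0.4264, -0.9045, 0.0000]], R = [[4.6904, -2.1320, -3.6244], [0.0000, 5.4272, 3.9196], [0.0000, 0.0000, 0.7071]]

c_1 = (-3, 3, -2); ‖c_1‖ = 4.6904, so e_1 = (-0.6396, 0.6396, -0.4264).
e_1·c_2 = (-0.6396)·3 + 0.6396·(-3) + (-0.4264)·(-4) = -2.1320.
u_2 = c_2 + 2.1320·e_1 = (1.6364, -1.6364, -4.9091).
‖u_2‖ = 5.4272, so e_2 = (0.3015, -0.3015, -0.9045).
e_1·c_3 = (-0.6396)·4 + 0.6396·(-3) + (-0.4264)·(-2) = -3.6244; e_2·c_3 = 0.3015·4 + (-0.3015)·(-3) + (-0.9045)·(-2) = 3.9196.
u_3 = c_3 + 3.6244·e_1 − 3.9196·e_2 = (0.5000, 0.5000, 0.0000).
‖u_3‖ = 0.7071, so e_3 = (0.7071, 0.7071, 0.0000).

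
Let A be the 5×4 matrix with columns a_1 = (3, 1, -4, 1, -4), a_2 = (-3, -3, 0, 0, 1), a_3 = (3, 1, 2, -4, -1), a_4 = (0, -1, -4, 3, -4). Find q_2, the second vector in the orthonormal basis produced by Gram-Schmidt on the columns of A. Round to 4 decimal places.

q_2 = (-0.5215, -0.7275, -0.4121, 0.1030, -0.1352)

q_1 = a_1/‖a_1‖ = (3, 1, -4, 1, -4)/6.5574 = (0.4575, 0.1525, -0.6100, 0.1525, -0.6100).
r_{12} = q_1·a_2 = -2.4400.
u_2 = a_2 + 2.4400·q_1 = (-1.8837, -2.6279, -1.4884, 0.3721, -0.4884).
‖u_2‖ = 3.6120, so q_2 = (-0.5215, -0.7275, -0.4121, 0.1030, -0.1352).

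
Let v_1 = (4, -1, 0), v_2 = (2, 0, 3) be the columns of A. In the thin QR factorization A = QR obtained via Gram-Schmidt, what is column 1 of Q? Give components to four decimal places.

v_1 = (4, -1, 0); ‖v_1‖ = 4.1231, so q_1 = (0.9701, -0.2425, 0.0000).

q_1 = (0.9701, -0.2425, 0.0000)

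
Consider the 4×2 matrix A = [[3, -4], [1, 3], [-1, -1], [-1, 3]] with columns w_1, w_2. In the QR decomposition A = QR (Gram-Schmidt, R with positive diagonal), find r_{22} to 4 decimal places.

r_{22} = 4.9917

w_1 = (3, 1, -1, -1); ‖w_1‖ = 3.4641, so q_1 = (0.8660, 0.2887, -0.2887, -0.2887).
q_1·w_2 = 0.8660·(-4) + 0.2887·3 + (-0.2887)·(-1) + (-0.2887)·3 = -3.1754.
u_2 = w_2 + 3.1754·q_1 = (-1.2500, 3.9167, -1.9167, 2.0833).
r_{22} = ‖u_2‖ = 4.9917.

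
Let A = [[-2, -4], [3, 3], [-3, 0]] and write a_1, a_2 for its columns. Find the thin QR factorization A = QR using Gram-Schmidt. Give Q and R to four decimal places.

Q = [[-0.4264, -0.7126], [0.6396, 0.1980], [-0.6396, 0.6730]], R = [[4.6904, 3.6244], [0.0000, 3.4444]]

a_1 = (-2, 3, -3); ‖a_1‖ = 4.6904, so q_1 = (-0.4264, 0.6396, -0.6396).
q_1·a_2 = (-0.4264)·(-4) + 0.6396·3 + (-0.6396)·0 = 3.6244.
u_2 = a_2 − 3.6244·q_1 = (-2.4545, 0.6818, 2.3182).
‖u_2‖ = 3.4444, so q_2 = (-0.7126, 0.1980, 0.6730).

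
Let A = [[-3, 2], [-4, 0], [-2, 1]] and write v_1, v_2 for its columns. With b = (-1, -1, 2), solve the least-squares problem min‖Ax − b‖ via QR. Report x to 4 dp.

v_1 = (-3, -4, -2); ‖v_1‖ = 5.3852, so q_1 = (-0.5571, -0.7428, -0.3714).
q_1·v_2 = (-0.5571)·2 + (-0.7428)·0 + (-0.3714)·1 = -1.4856.
u_2 = v_2 + 1.4856·q_1 = (1.1724, -1.1034, 0.4483).
‖u_2‖ = 1.6713, so q_2 = (0.7015, -0.6603, 0.2682).
Qᵀb = (0.5571, 0.4952).
Back-substitute: x_2 = 0.4952/1.6713 = 0.2963.
x_1 = (0.5571 + 1.4856·0.2963)/5.3852 = 0.1852.

x = (0.1852, 0.2963)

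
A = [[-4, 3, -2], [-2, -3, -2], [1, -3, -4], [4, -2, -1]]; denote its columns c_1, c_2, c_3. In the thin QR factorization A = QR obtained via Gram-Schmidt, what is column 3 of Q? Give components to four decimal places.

e_3 = (-0.6368, 0.2408, -0.6399, -0.3564)

c_1 = (-4, -2, 1, 4); ‖c_1‖ = 6.0828, so e_1 = (-0.6576, -0.3288, 0.1644, 0.6576).
e_1·c_2 = (-0.6576)·3 + (-0.3288)·(-3) + 0.1644·(-3) + 0.6576·(-2) = -2.7948.
u_2 = c_2 + 2.7948·e_1 = (1.1622, -3.9189, -2.5405, -0.1622).
‖u_2‖ = 4.8155, so e_2 = (0.2413, -0.8138, -0.5276, -0.0337).
e_1·c_3 = (-0.6576)·(-2) + (-0.3288)·(-2) + 0.1644·(-4) + 0.6576·(-1) = 0.6576; e_2·c_3 = 0.2413·(-2) + (-0.8138)·(-2) + (-0.5276)·(-4) + (-0.0337)·(-1) = 3.2889.
u_3 = c_3 − 0.6576·e_1 − 3.2889·e_2 = (-2.3613, 0.8928, -2.3730, -1.3217).
‖u_3‖ = 3.7082, so e_3 = (-0.6368, 0.2408, -0.6399, -0.3564).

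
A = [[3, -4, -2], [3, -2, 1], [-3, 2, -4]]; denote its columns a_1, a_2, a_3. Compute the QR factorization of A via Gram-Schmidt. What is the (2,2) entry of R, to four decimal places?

r_{22} = 1.6330

a_1 = (3, 3, -3); ‖a_1‖ = 5.1962, so q_1 = (0.5774, 0.5774, -0.5774).
q_1·a_2 = 0.5774·(-4) + 0.5774·(-2) + (-0.5774)·2 = -4.6188.
u_2 = a_2 + 4.6188·q_1 = (-1.3333, 0.6667, -0.6667).
r_{22} = ‖u_2‖ = 1.6330.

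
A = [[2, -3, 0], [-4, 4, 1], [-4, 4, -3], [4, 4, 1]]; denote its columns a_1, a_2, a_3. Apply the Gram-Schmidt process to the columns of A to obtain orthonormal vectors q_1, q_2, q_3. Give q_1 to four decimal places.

a_1 = (2, -4, -4, 4); ‖a_1‖ = 7.2111, so q_1 = (0.2774, -0.5547, -0.5547, 0.5547).

q_1 = (0.2774, -0.5547, -0.5547, 0.5547)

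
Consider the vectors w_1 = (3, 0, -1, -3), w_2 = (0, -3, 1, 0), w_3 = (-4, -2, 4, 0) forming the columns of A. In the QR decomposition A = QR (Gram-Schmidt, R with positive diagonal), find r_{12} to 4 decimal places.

r_{12} = -0.2294

w_1 = (3, 0, -1, -3); ‖w_1‖ = 4.3589, so q_1 = (0.6882, 0.0000, -0.2294, -0.6882).
r_{12} = q_1·w_2 = -0.2294.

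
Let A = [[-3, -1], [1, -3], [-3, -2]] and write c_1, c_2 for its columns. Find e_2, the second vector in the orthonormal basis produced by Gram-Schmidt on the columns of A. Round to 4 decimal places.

c_1 = (-3, 1, -3); ‖c_1‖ = 4.3589, so e_1 = (-0.6882, 0.2294, -0.6882).
e_1·c_2 = (-0.6882)·(-1) + 0.2294·(-3) + (-0.6882)·(-2) = 1.3765.
u_2 = c_2 − 1.3765·e_1 = (-0.0526, -3.3158, -1.0526).
‖u_2‖ = 3.4793, so e_2 = (-0.0151, -0.9530, -0.3025).

e_2 = (-0.0151, -0.9530, -0.3025)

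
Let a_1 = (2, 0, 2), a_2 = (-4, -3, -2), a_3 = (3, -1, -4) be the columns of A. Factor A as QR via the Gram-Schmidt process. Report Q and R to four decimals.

Q = [[0.7071, -0.3015, 0.6396], [0.0000, -0.9045, -0.4264], [0.7071, 0.3015, -0.6396]], R = [[2.8284, -4.2426, -0.7071], [0.0000, 3.3166, -1.2060], [0.0000, 0.0000, 4.9036]]

a_1 = (2, 0, 2); ‖a_1‖ = 2.8284, so q_1 = (0.7071, 0.0000, 0.7071).
q_1·a_2 = 0.7071·(-4) + 0.0000·(-3) + 0.7071·(-2) = -4.2426.
u_2 = a_2 + 4.2426·q_1 = (-1.0000, -3.0000, 1.0000).
‖u_2‖ = 3.3166, so q_2 = (-0.3015, -0.9045, 0.3015).
q_1·a_3 = 0.7071·3 + 0.0000·(-1) + 0.7071·(-4) = -0.7071; q_2·a_3 = (-0.3015)·3 + (-0.9045)·(-1) + 0.3015·(-4) = -1.2060.
u_3 = a_3 + 0.7071·q_1 + 1.2060·q_2 = (3.1364, -2.0909, -3.1364).
‖u_3‖ = 4.9036, so q_3 = (0.6396, -0.4264, -0.6396).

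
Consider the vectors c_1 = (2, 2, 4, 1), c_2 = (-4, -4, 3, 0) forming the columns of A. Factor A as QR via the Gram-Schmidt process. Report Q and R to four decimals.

c_1 = (2, 2, 4, 1); ‖c_1‖ = 5.0000, so q_1 = (0.4000, 0.4000, 0.8000, 0.2000).
q_1·c_2 = 0.4000·(-4) + 0.4000·(-4) + 0.8000·3 + 0.2000·0 = -0.8000.
u_2 = c_2 + 0.8000·q_1 = (-3.6800, -3.6800, 3.6400, 0.1600).
‖u_2‖ = 6.3530, so q_2 = (-0.5793, -0.5793, 0.5730, 0.0252).

Q = [[0.4000, -0.5793], [0.4000, -0.5793], [0.8000, 0.5730], [0.2000, 0.0252]], R = [[5.0000, -0.8000], [0.0000, 6.3530]]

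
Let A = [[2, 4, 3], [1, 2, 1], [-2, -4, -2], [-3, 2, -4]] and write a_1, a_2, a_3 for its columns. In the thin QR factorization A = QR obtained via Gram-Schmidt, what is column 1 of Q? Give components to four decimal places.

e_1 = (0.4714, 0.2357, -0.4714, -0.7071)

e_1 = a_1/‖a_1‖ = (2, 1, -2, -3)/4.2426 = (0.4714, 0.2357, -0.4714, -0.7071).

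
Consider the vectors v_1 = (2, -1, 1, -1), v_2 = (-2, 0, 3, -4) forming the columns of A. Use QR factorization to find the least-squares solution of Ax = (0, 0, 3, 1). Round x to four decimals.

v_1 = (2, -1, 1, -1); ‖v_1‖ = 2.6458, so q_1 = (0.7559, -0.3780, 0.3780, -0.3780).
q_1·v_2 = 0.7559·(-2) + (-0.3780)·0 + 0.3780·3 + (-0.3780)·(-4) = 1.1339.
u_2 = v_2 − 1.1339·q_1 = (-2.8571, 0.4286, 2.5714, -3.5714).
‖u_2‖ = 5.2644, so q_2 = (-0.5427, 0.0814, 0.4885, -0.6784).
Qᵀb = (0.7559, 0.7870).
Back-substitute: x_2 = 0.7870/5.2644 = 0.1495.
x_1 = (0.7559 − 1.1339·0.1495)/2.6458 = 0.2216.

x = (0.2216, 0.1495)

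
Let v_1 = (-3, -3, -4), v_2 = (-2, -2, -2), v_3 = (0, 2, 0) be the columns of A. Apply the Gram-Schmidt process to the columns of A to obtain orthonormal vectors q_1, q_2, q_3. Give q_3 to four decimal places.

q_3 = (-0.7071, 0.7071, 0.0000)

v_1 = (-3, -3, -4); ‖v_1‖ = 5.8310, so q_1 = (-0.5145, -0.5145, -0.6860).
q_1·v_2 = (-0.5145)·(-2) + (-0.5145)·(-2) + (-0.6860)·(-2) = 3.4300.
u_2 = v_2 − 3.4300·q_1 = (-0.2353, -0.2353, 0.3529).
‖u_2‖ = 0.4851, so q_2 = (-0.4851, -0.4851, 0.7276).
q_1·v_3 = (-0.5145)·0 + (-0.5145)·2 + (-0.6860)·0 = -1.0290; q_2·v_3 = (-0.4851)·0 + (-0.4851)·2 + 0.7276·0 = -0.9701.
u_3 = v_3 + 1.0290·q_1 + 0.9701·q_2 = (-1.0000, 1.0000, 0.0000).
‖u_3‖ = 1.4142, so q_3 = (-0.7071, 0.7071, 0.0000).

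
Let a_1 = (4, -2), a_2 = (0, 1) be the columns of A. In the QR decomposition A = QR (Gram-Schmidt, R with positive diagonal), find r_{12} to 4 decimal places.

a_1 = (4, -2); ‖a_1‖ = 4.4721, so e_1 = (0.8944, -0.4472).
r_{12} = e_1·a_2 = -0.4472.

r_{12} = -0.4472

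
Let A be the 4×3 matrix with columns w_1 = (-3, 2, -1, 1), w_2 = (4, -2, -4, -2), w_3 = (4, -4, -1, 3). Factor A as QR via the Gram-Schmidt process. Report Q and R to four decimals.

Q = [[-0.7746, 0.2312, 0.1010], [0.5164, -0.0257, -0.3813], [-0.2582, -0.9506, -0.1608], [0.2582, -0.2055, 0.9048]], R = [[3.8730, -3.6148, -4.1312], [0.0000, 5.1897, 1.3617], [0.0000, 0.0000, 4.8041]]

q_1 = w_1/‖w_1‖ = (-3, 2, -1, 1)/3.8730 = (-0.7746, 0.5164, -0.2582, 0.2582).
r_{12} = q_1·w_2 = -3.6148.
u_2 = w_2 + 3.6148·q_1 = (1.2000, -0.1333, -4.9333, -1.0667).
‖u_2‖ = 5.1897, so q_2 = (0.2312, -0.0257, -0.9506, -0.2055).
r_{13} = q_1·w_3 = -4.1312; r_{23} = q_2·w_3 = 1.3617.
u_3 = w_3 + 4.1312·q_1 − 1.3617·q_2 = (0.4851, -1.8317, -0.7723, 4.3465).
‖u_3‖ = 4.8041, so q_3 = (0.1010, -0.3813, -0.1608, 0.9048).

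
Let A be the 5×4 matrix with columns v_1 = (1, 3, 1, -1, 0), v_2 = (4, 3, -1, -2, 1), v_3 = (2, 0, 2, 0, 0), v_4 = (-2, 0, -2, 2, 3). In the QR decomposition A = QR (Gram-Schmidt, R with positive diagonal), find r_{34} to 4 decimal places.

r_{34} = -2.3452

v_1 = (1, 3, 1, -1, 0); ‖v_1‖ = 3.4641, so e_1 = (0.2887, 0.8660, 0.2887, -0.2887, 0.0000).
e_1·v_2 = 0.2887·4 + 0.8660·3 + 0.2887·(-1) + (-0.2887)·(-2) + 0.0000·1 = 4.0415.
u_2 = v_2 − 4.0415·e_1 = (2.8333, -0.5000, -2.1667, -0.8333, 1.0000).
‖u_2‖ = 3.8297, so e_2 = (0.7398, -0.1306, -0.5658, -0.2176, 0.2611).
e_1·v_3 = 0.2887·2 + 0.8660·0 + 0.2887·2 + (-0.2887)·0 + 0.0000·0 = 1.1547; e_2·v_3 = 0.7398·2 + (-0.1306)·0 + (-0.5658)·2 + (-0.2176)·0 + 0.2611·0 = 0.3482.
u_3 = v_3 − 1.1547·e_1 − 0.3482·e_2 = (1.4091, -0.9545, 1.8636, 0.4091, -0.0909).
‖u_3‖ = 2.5584, so e_3 = (0.5508, -0.3731, 0.7284, 0.1599, -0.0355).
r_{34} = e_3·v_4 = -2.3452.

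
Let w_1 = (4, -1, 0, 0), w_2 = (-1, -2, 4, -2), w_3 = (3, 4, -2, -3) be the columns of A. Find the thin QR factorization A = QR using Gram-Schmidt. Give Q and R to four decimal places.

w_1 = (4, -1, 0, 0); ‖w_1‖ = 4.1231, so q_1 = (0.9701, -0.2425, 0.0000, 0.0000).
q_1·w_2 = 0.9701·(-1) + (-0.2425)·(-2) + 0.0000·4 + 0.0000·(-2) = -0.4851.
u_2 = w_2 + 0.4851·q_1 = (-0.5294, -2.1176, 4.0000, -2.0000).
‖u_2‖ = 4.9764, so q_2 = (-0.1064, -0.4255, 0.8038, -0.4019).
q_1·w_3 = 0.9701·3 + (-0.2425)·4 + 0.0000·(-2) + 0.0000·(-3) = 1.9403; q_2·w_3 = (-0.1064)·3 + (-0.4255)·4 + 0.8038·(-2) + (-0.4019)·(-3) = -2.4232.
u_3 = w_3 − 1.9403·q_1 + 2.4232·q_2 = (0.8599, 3.4394, -0.0523, -3.9739).
‖u_3‖ = 5.3257, so q_3 = (0.1615, 0.6458, -0.0098, -0.7462).

Q = [[0.9701, -0.1064, 0.1615], [-0.2425, -0.4255, 0.6458], [0.0000, 0.8038, -0.0098], [0.0000, -0.4019, -0.7462]], R = [[4.1231, -0.4851, 1.9403], [0.0000, 4.9764, -2.4232], [0.0000, 0.0000, 5.3257]]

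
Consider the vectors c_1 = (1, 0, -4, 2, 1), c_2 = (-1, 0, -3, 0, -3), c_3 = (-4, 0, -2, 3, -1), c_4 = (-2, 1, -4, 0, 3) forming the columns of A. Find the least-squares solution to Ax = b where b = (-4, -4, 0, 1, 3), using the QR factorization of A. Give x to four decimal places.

c_1 = (1, 0, -4, 2, 1); ‖c_1‖ = 4.6904, so e_1 = (0.2132, 0.0000, -0.8528, 0.4264, 0.2132).
e_1·c_2 = 0.2132·(-1) + 0.0000·0 + (-0.8528)·(-3) + 0.4264·0 + 0.2132·(-3) = 1.7056.
u_2 = c_2 − 1.7056·e_1 = (-1.3636, 0.0000, -1.5455, -0.7273, -3.3636).
‖u_2‖ = 4.0113, so e_2 = (-0.3399, 0.0000, -0.3853, -0.1813, -0.8385).
e_1·c_3 = 0.2132·(-4) + 0.0000·0 + (-0.8528)·(-2) + 0.4264·3 + 0.2132·(-1) = 1.9188; e_2·c_3 = (-0.3399)·(-4) + 0.0000·0 + (-0.3853)·(-2) + (-0.1813)·3 + (-0.8385)·(-1) = 2.4249.
u_3 = c_3 − 1.9188·e_1 − 2.4249·e_2 = (-3.5847, 0.0000, 0.5706, 2.6215, 0.6243).
‖u_3‖ = 4.5208, so e_3 = (-0.7929, 0.0000, 0.1262, 0.5799, 0.1381).
e_1·c_4 = 0.2132·(-2) + 0.0000·1 + (-0.8528)·(-4) + 0.4264·0 + 0.2132·3 = 3.6244; e_2·c_4 = (-0.3399)·(-2) + 0.0000·1 + (-0.3853)·(-4) + (-0.1813)·0 + (-0.8385)·3 = -0.2946; e_3·c_4 = (-0.7929)·(-2) + 0.0000·1 + 0.1262·(-4) + 0.5799·0 + 0.1381·3 = 1.4953.
u_4 = c_4 − 3.6244·e_1 + 0.2946·e_2 − 1.4953·e_3 = (-1.6872, 1.0000, -1.2113, -2.4659, 1.7737).
‖u_4‖ = 3.8133, so e_4 = (-0.4425, 0.2622, -0.3177, -0.6467, 0.4651).
Qᵀb = (0.2132, -1.3371, 4.1659, 1.4696).
Back-substitute: x_4 = 1.4696/3.8133 = 0.3854.
x_3 = (4.1659 − 1.4953·0.3854)/4.5208 = 0.7940.
x_2 = (-1.3371 − 2.4249·0.7940 + 0.2946·0.3854)/4.0113 = -0.7850.
x_1 = (0.2132 − 1.7056·(-0.7850) − 1.9188·0.7940 − 3.6244·0.3854)/4.6904 = -0.2917.

x = (-0.2917, -0.7850, 0.7940, 0.3854)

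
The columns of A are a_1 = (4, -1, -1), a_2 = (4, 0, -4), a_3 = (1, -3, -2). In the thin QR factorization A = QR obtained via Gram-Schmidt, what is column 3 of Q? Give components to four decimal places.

e_1 = a_1/‖a_1‖ = (4, -1, -1)/4.2426 = (0.9428, -0.2357, -0.2357).
r_{12} = e_1·a_2 = 4.7140.
u_2 = a_2 − 4.7140·e_1 = (-0.4444, 1.1111, -2.8889).
‖u_2‖ = 3.1269, so e_2 = (-0.1421, 0.3553, -0.9239).
r_{13} = e_1·a_3 = 2.1213; r_{23} = e_2·a_3 = 0.6396.
u_3 = a_3 − 2.1213·e_1 − 0.6396·e_2 = (-0.9091, -2.7273, -0.9091).
‖u_3‖ = 3.0151, so e_3 = (-0.3015, -0.9045, -0.3015).

e_3 = (-0.3015, -0.9045, -0.3015)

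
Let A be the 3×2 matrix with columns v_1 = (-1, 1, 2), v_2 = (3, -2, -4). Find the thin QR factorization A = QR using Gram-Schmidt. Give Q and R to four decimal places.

q_1 = v_1/‖v_1‖ = (-1, 1, 2)/2.4495 = (-0.4082, 0.4082, 0.8165).
r_{12} = q_1·v_2 = -5.3072.
u_2 = v_2 + 5.3072·q_1 = (0.8333, 0.1667, 0.3333).
‖u_2‖ = 0.9129, so q_2 = (0.9129, 0.1826, 0.3651).

Q = [[-0.4082, 0.9129], [0.4082, 0.1826], [0.8165, 0.3651]], R = [[2.4495, -5.3072], [0.0000, 0.9129]]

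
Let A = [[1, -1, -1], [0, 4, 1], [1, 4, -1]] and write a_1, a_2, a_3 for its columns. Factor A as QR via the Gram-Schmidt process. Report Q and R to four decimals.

Q = [[0.7071, -0.4683, 0.5298], [0.0000, 0.7493, 0.6623], [0.7071, 0.4683, -0.5298]], R = [[1.4142, 2.1213, -1.4142], [0.0000, 5.3385, 0.7493], [0.0000, 0.0000, 0.6623]]

e_1 = a_1/‖a_1‖ = (1, 0, 1)/1.4142 = (0.7071, 0.0000, 0.7071).
r_{12} = e_1·a_2 = 2.1213.
u_2 = a_2 − 2.1213·e_1 = (-2.5000, 4.0000, 2.5000).
‖u_2‖ = 5.3385, so e_2 = (-0.4683, 0.7493, 0.4683).
r_{13} = e_1·a_3 = -1.4142; r_{23} = e_2·a_3 = 0.7493.
u_3 = a_3 + 1.4142·e_1 − 0.7493·e_2 = (0.3509, 0.4386, -0.3509).
‖u_3‖ = 0.6623, so e_3 = (0.5298, 0.6623, -0.5298).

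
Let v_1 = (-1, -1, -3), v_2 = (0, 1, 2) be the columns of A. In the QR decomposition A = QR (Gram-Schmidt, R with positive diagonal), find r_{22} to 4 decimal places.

r_{22} = 0.7385

v_1 = (-1, -1, -3); ‖v_1‖ = 3.3166, so q_1 = (-0.3015, -0.3015, -0.9045).
q_1·v_2 = (-0.3015)·0 + (-0.3015)·1 + (-0.9045)·2 = -2.1106.
u_2 = v_2 + 2.1106·q_1 = (-0.6364, 0.3636, 0.0909).
r_{22} = ‖u_2‖ = 0.7385.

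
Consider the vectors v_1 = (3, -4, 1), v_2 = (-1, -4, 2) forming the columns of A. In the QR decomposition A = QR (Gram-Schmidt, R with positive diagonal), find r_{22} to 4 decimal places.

r_{22} = 3.5137

v_1 = (3, -4, 1); ‖v_1‖ = 5.0990, so q_1 = (0.5883, -0.7845, 0.1961).
q_1·v_2 = 0.5883·(-1) + (-0.7845)·(-4) + 0.1961·2 = 2.9417.
u_2 = v_2 − 2.9417·q_1 = (-2.7308, -1.6923, 1.4231).
r_{22} = ‖u_2‖ = 3.5137.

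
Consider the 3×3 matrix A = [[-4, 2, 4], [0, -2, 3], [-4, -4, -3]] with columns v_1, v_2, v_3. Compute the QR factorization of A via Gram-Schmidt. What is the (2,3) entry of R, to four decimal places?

r_{23} = 3.1980

v_1 = (-4, 0, -4); ‖v_1‖ = 5.6569, so e_1 = (-0.7071, 0.0000, -0.7071).
e_1·v_2 = (-0.7071)·2 + 0.0000·(-2) + (-0.7071)·(-4) = 1.4142.
u_2 = v_2 − 1.4142·e_1 = (3.0000, -2.0000, -3.0000).
‖u_2‖ = 4.6904, so e_2 = (0.6396, -0.4264, -0.6396).
r_{23} = e_2·v_3 = 3.1980.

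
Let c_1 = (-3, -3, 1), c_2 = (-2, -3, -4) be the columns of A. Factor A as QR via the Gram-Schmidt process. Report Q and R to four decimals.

Q = [[-0.6882, -0.0553], [-0.6882, -0.2655], [0.2294, -0.9625]], R = [[4.3589, 2.5236], [0.0000, 4.7573]]

c_1 = (-3, -3, 1); ‖c_1‖ = 4.3589, so q_1 = (-0.6882, -0.6882, 0.2294).
q_1·c_2 = (-0.6882)·(-2) + (-0.6882)·(-3) + 0.2294·(-4) = 2.5236.
u_2 = c_2 − 2.5236·q_1 = (-0.2632, -1.2632, -4.5789).
‖u_2‖ = 4.7573, so q_2 = (-0.0553, -0.2655, -0.9625).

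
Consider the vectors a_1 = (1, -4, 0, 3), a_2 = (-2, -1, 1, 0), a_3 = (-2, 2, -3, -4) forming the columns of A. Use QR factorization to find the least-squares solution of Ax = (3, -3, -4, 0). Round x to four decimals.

a_1 = (1, -4, 0, 3); ‖a_1‖ = 5.0990, so q_1 = (0.1961, -0.7845, 0.0000, 0.5883).
q_1·a_2 = 0.1961·(-2) + (-0.7845)·(-1) + 0.0000·1 + 0.5883·0 = 0.3922.
u_2 = a_2 − 0.3922·q_1 = (-2.0769, -0.6923, 1.0000, -0.2308).
‖u_2‖ = 2.4179, so q_2 = (-0.8590, -0.2863, 0.4136, -0.0954).
q_1·a_3 = 0.1961·(-2) + (-0.7845)·2 + 0.0000·(-3) + 0.5883·(-4) = -4.3146; q_2·a_3 = (-0.8590)·(-2) + (-0.2863)·2 + 0.4136·(-3) + (-0.0954)·(-4) = 0.2863.
u_3 = a_3 + 4.3146·q_1 − 0.2863·q_2 = (-0.9079, -1.3026, -3.1184, -1.4342).
‖u_3‖ = 3.7819, so q_3 = (-0.2401, -0.3444, -0.8246, -0.3792).
Qᵀb = (2.9417, -3.3723, 3.6114).
Back-substitute: x_3 = 3.6114/3.7819 = 0.9549.
x_2 = (-3.3723 − 0.2863·0.9549)/2.4179 = -1.5078.
x_1 = (2.9417 − 0.3922·(-1.5078) + 4.3146·0.9549)/5.0990 = 1.5009.

x = (1.5009, -1.5078, 0.9549)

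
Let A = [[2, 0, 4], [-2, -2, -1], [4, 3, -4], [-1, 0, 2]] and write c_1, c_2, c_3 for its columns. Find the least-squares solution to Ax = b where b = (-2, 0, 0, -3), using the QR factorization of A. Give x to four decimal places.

x = (0.2263, -0.6715, -0.5109)

c_1 = (2, -2, 4, -1); ‖c_1‖ = 5.0000, so q_1 = (0.4000, -0.4000, 0.8000, -0.2000).
q_1·c_2 = 0.4000·0 + (-0.4000)·(-2) + 0.8000·3 + (-0.2000)·0 = 3.2000.
u_2 = c_2 − 3.2000·q_1 = (-1.2800, -0.7200, 0.4400, 0.6400).
‖u_2‖ = 1.6613, so q_2 = (-0.7705, -0.4334, 0.2648, 0.3852).
q_1·c_3 = 0.4000·4 + (-0.4000)·(-1) + 0.8000·(-4) + (-0.2000)·2 = -1.6000; q_2·c_3 = (-0.7705)·4 + (-0.4334)·(-1) + 0.2648·(-4) + 0.3852·2 = -2.9374.
u_3 = c_3 + 1.6000·q_1 + 2.9374·q_2 = (2.3768, -2.9130, -1.9420, 2.8116).
‖u_3‖ = 5.0805, so q_3 = (0.4678, -0.5734, -0.3823, 0.5534).
Qᵀb = (-0.2000, 0.3852, -2.5959).
Back-substitute: x_3 = -2.5959/5.0805 = -0.5109.
x_2 = (0.3852 + 2.9374·(-0.5109))/1.6613 = -0.6715.
x_1 = (-0.2000 − 3.2000·(-0.6715) + 1.6000·(-0.5109))/5.0000 = 0.2263.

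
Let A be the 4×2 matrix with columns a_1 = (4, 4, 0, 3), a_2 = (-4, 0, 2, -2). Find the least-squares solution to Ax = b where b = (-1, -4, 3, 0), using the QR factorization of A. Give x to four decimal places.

a_1 = (4, 4, 0, 3); ‖a_1‖ = 6.4031, so e_1 = (0.6247, 0.6247, 0.0000, 0.4685).
e_1·a_2 = 0.6247·(-4) + 0.6247·0 + 0.0000·2 + 0.4685·(-2) = -3.4358.
u_2 = a_2 + 3.4358·e_1 = (-1.8537, 2.1463, 2.0000, -0.3902).
‖u_2‖ = 3.4922, so e_2 = (-0.5308, 0.6146, 0.5727, -0.1117).
Qᵀb = (-3.1235, -0.2095).
Back-substitute: x_2 = -0.2095/3.4922 = -0.0600.
x_1 = (-3.1235 + 3.4358·(-0.0600))/6.4031 = -0.5200.

x = (-0.5200, -0.0600)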